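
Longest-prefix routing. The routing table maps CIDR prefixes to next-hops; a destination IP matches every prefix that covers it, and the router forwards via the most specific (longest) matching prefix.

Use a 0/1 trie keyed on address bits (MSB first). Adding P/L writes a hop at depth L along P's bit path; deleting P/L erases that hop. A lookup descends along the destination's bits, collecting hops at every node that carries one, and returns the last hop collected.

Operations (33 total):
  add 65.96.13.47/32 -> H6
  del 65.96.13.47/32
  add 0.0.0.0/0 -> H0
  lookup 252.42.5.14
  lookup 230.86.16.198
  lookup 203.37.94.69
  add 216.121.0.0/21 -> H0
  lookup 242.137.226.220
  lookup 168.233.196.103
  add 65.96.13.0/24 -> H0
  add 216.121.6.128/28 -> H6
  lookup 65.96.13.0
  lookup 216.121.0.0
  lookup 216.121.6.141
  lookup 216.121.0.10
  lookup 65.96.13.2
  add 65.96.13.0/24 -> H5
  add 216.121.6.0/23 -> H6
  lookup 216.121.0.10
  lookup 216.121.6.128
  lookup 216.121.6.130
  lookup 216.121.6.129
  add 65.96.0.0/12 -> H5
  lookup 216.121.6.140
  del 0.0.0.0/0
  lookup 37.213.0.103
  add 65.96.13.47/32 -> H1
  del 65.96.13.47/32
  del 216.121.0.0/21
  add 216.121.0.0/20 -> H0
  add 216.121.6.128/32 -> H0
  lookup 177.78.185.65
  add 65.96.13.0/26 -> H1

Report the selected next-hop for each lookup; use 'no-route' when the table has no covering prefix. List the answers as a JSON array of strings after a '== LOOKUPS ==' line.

Apply in order:
  add 65.96.13.47/32 -> H6 at depth 32
  - 65.96.13.47/32 clear@32
  add 0.0.0.0/0 -> H0 at depth 0
  lookup 252.42.5.14: bits ε walk d0:H0 -> H0
  lookup 230.86.16.198: bits ε walk d0:H0 -> H0
  lookup 203.37.94.69: bits ε walk d0:H0 -> H0
  add 216.121.0.0/21 -> H0 at depth 21
  lookup 242.137.226.220: bits 11 walk d0:H0→d1:-→d2:- -> H0
  lookup 168.233.196.103: bits 1 walk d0:H0→d1:- -> H0
  add 65.96.13.0/24 -> H0 at depth 24
  add 216.121.6.128/28 -> H6 at depth 28
  lookup 65.96.13.0: bits 01000001011000000000110100 walk d0:H0→d1:-→d2:-→d3:-→d4:-→d5:-→d6:-→d7:-→d8:-→d9:-→d10:-→d11:-→d12:-→d13:-→d14:-→d15:-→d16:-→d17:-→d18:-→d19:-→d20:-→d21:-→d22:-→d23:-→d24:H0→d25:-→d26:- -> H0
  lookup 216.121.0.0: bits 110110000111100100000 walk d0:H0→d1:-→d2:-→d3:-→d4:-→d5:-→d6:-→d7:-→d8:-→d9:-→d10:-→d11:-→d12:-→d13:-→d14:-→d15:-→d16:-→d17:-→d18:-→d19:-→d20:-→d21:H0 -> H0
  lookup 216.121.6.141: bits 1101100001111001000001101000 walk d0:H0→d1:-→d2:-→d3:-→d4:-→d5:-→d6:-→d7:-→d8:-→d9:-→d10:-→d11:-→d12:-→d13:-→d14:-→d15:-→d16:-→d17:-→d18:-→d19:-→d20:-→d21:H0→d22:-→d23:-→d24:-→d25:-→d26:-→d27:-→d28:H6 -> H6
  lookup 216.121.0.10: bits 110110000111100100000 walk d0:H0→d1:-→d2:-→d3:-→d4:-→d5:-→d6:-→d7:-→d8:-→d9:-→d10:-→d11:-→d12:-→d13:-→d14:-→d15:-→d16:-→d17:-→d18:-→d19:-→d20:-→d21:H0 -> H0
  lookup 65.96.13.2: bits 01000001011000000000110100 walk d0:H0→d1:-→d2:-→d3:-→d4:-→d5:-→d6:-→d7:-→d8:-→d9:-→d10:-→d11:-→d12:-→d13:-→d14:-→d15:-→d16:-→d17:-→d18:-→d19:-→d20:-→d21:-→d22:-→d23:-→d24:H0→d25:-→d26:- -> H0
  add 65.96.13.0/24 -> H5 at depth 24
  add 216.121.6.0/23 -> H6 at depth 23
  lookup 216.121.0.10: bits 110110000111100100000 walk d0:H0→d1:-→d2:-→d3:-→d4:-→d5:-→d6:-→d7:-→d8:-→d9:-→d10:-→d11:-→d12:-→d13:-→d14:-→d15:-→d16:-→d17:-→d18:-→d19:-→d20:-→d21:H0 -> H0
  lookup 216.121.6.128: bits 1101100001111001000001101000 walk d0:H0→d1:-→d2:-→d3:-→d4:-→d5:-→d6:-→d7:-→d8:-→d9:-→d10:-→d11:-→d12:-→d13:-→d14:-→d15:-→d16:-→d17:-→d18:-→d19:-→d20:-→d21:H0→d22:-→d23:H6→d24:-→d25:-→d26:-→d27:-→d28:H6 -> H6
  lookup 216.121.6.130: bits 1101100001111001000001101000 walk d0:H0→d1:-→d2:-→d3:-→d4:-→d5:-→d6:-→d7:-→d8:-→d9:-→d10:-→d11:-→d12:-→d13:-→d14:-→d15:-→d16:-→d17:-→d18:-→d19:-→d20:-→d21:H0→d22:-→d23:H6→d24:-→d25:-→d26:-→d27:-→d28:H6 -> H6
  lookup 216.121.6.129: bits 1101100001111001000001101000 walk d0:H0→d1:-→d2:-→d3:-→d4:-→d5:-→d6:-→d7:-→d8:-→d9:-→d10:-→d11:-→d12:-→d13:-→d14:-→d15:-→d16:-→d17:-→d18:-→d19:-→d20:-→d21:H0→d22:-→d23:H6→d24:-→d25:-→d26:-→d27:-→d28:H6 -> H6
  add 65.96.0.0/12 -> H5 at depth 12
  lookup 216.121.6.140: bits 1101100001111001000001101000 walk d0:H0→d1:-→d2:-→d3:-→d4:-→d5:-→d6:-→d7:-→d8:-→d9:-→d10:-→d11:-→d12:-→d13:-→d14:-→d15:-→d16:-→d17:-→d18:-→d19:-→d20:-→d21:H0→d22:-→d23:H6→d24:-→d25:-→d26:-→d27:-→d28:H6 -> H6
  - 0.0.0.0/0 clear@0
  lookup 37.213.0.103: bits 0 walk d0:-→d1:- -> no-route
  add 65.96.13.47/32 -> H1 at depth 32
  - 65.96.13.47/32 clear@32
  - 216.121.0.0/21 clear@21
  add 216.121.0.0/20 -> H0 at depth 20
  add 216.121.6.128/32 -> H0 at depth 32
  lookup 177.78.185.65: bits 1 walk d0:-→d1:- -> no-route
  add 65.96.13.0/26 -> H1 at depth 26

== LOOKUPS ==
["H0","H0","H0","H0","H0","H0","H0","H6","H0","H0","H0","H6","H6","H6","H6","no-route","no-route"]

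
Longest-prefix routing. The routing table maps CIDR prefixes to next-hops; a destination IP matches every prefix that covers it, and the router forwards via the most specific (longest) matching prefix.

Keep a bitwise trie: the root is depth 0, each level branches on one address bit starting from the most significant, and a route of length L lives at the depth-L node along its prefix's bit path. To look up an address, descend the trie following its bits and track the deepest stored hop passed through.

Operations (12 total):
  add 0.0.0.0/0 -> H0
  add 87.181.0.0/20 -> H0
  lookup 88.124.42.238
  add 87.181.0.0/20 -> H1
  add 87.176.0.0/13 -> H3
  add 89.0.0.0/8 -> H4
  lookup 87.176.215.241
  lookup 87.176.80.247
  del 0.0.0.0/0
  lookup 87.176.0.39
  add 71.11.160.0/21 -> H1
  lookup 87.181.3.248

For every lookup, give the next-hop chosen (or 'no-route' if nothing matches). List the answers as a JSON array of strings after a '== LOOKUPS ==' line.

Apply in order:
  + 0.0.0.0/0 (H0) depth=0
  + 87.181.0.0/20 (H0) depth=20
  ? 88.124.42.238  path d0:H0→d1:-→d2:-→d3:-→d4:-  best=H0
  + 87.181.0.0/20 (H1) depth=20
  + 87.176.0.0/13 (H3) depth=13
  + 89.0.0.0/8 (H4) depth=8
  ? 87.176.215.241  path d0:H0→d1:-→d2:-→d3:-→d4:-→d5:-→d6:-→d7:-→d8:-→d9:-→d10:-→d11:-→d12:-→d13:H3  best=H3
  ? 87.176.80.247  path d0:H0→d1:-→d2:-→d3:-→d4:-→d5:-→d6:-→d7:-→d8:-→d9:-→d10:-→d11:-→d12:-→d13:H3  best=H3
  del 0.0.0.0/0 (clear depth 0)
  ? 87.176.0.39  path d0:-→d1:-→d2:-→d3:-→d4:-→d5:-→d6:-→d7:-→d8:-→d9:-→d10:-→d11:-→d12:-→d13:H3  best=H3
  + 71.11.160.0/21 (H1) depth=21
  ? 87.181.3.248  path d0:-→d1:-→d2:-→d3:-→d4:-→d5:-→d6:-→d7:-→d8:-→d9:-→d10:-→d11:-→d12:-→d13:H3→d14:-→d15:-→d16:-→d17:-→d18:-→d19:-→d20:H1  best=H1

== LOOKUPS ==
["H0","H3","H3","H3","H1"]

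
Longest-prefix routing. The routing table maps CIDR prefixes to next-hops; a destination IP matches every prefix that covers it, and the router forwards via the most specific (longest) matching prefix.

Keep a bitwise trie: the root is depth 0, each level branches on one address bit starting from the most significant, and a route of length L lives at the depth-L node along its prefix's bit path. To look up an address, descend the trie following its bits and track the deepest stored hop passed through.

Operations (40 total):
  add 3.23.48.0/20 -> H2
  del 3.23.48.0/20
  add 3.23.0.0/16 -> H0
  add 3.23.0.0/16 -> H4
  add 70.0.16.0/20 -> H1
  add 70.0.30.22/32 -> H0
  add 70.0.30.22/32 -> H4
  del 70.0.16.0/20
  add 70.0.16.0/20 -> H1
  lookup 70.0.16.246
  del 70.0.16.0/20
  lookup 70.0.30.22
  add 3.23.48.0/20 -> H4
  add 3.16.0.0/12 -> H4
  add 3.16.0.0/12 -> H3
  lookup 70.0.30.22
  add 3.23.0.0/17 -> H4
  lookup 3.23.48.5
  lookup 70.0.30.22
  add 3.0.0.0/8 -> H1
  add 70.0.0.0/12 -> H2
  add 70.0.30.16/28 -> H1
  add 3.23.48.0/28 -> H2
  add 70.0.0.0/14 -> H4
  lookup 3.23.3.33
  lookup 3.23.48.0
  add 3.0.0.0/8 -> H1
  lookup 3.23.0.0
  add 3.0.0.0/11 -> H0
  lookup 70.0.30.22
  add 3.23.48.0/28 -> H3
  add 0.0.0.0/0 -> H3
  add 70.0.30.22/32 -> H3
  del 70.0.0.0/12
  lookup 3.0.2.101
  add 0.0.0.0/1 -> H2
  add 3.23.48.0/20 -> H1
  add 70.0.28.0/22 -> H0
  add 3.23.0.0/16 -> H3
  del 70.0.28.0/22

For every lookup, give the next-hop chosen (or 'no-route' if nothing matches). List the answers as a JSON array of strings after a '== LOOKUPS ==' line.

Trace:
  + 3.23.48.0/20 (H2) depth=20
  - 3.23.48.0/20 clear@20
  + 3.23.0.0/16 (H0) depth=16
  + 3.23.0.0/16 (H4) depth=16
  + 70.0.16.0/20 (H1) depth=20
  + 70.0.30.22/32 (H0) depth=32
  + 70.0.30.22/32 (H4) depth=32
  - 70.0.16.0/20 clear@20
  + 70.0.16.0/20 (H1) depth=20
  lookup 70.0.16.246: bits 01000110000000000001 walk d0:-→d1:-→d2:-→d3:-→d4:-→d5:-→d6:-→d7:-→d8:-→d9:-→d10:-→d11:-→d12:-→d13:-→d14:-→d15:-→d16:-→d17:-→d18:-→d19:-→d20:H1 -> H1
  - 70.0.16.0/20 clear@20
  lookup 70.0.30.22: bits 01000110000000000001111000010110 walk d0:-→d1:-→d2:-→d3:-→d4:-→d5:-→d6:-→d7:-→d8:-→d9:-→d10:-→d11:-→d12:-→d13:-→d14:-→d15:-→d16:-→d17:-→d18:-→d19:-→d20:-→d21:-→d22:-→d23:-→d24:-→d25:-→d26:-→d27:-→d28:-→d29:-→d30:-→d31:-→d32:H4 -> H4
  + 3.23.48.0/20 (H4) depth=20
  + 3.16.0.0/12 (H4) depth=12
  + 3.16.0.0/12 (H3) depth=12
  lookup 70.0.30.22: bits 01000110000000000001111000010110 walk d0:-→d1:-→d2:-→d3:-→d4:-→d5:-→d6:-→d7:-→d8:-→d9:-→d10:-→d11:-→d12:-→d13:-→d14:-→d15:-→d16:-→d17:-→d18:-→d19:-→d20:-→d21:-→d22:-→d23:-→d24:-→d25:-→d26:-→d27:-→d28:-→d29:-→d30:-→d31:-→d32:H4 -> H4
  + 3.23.0.0/17 (H4) depth=17
  lookup 3.23.48.5: bits 00000011000101110011 walk d0:-→d1:-→d2:-→d3:-→d4:-→d5:-→d6:-→d7:-→d8:-→d9:-→d10:-→d11:-→d12:H3→d13:-→d14:-→d15:-→d16:H4→d17:H4→d18:-→d19:-→d20:H4 -> H4
  lookup 70.0.30.22: bits 01000110000000000001111000010110 walk d0:-→d1:-→d2:-→d3:-→d4:-→d5:-→d6:-→d7:-→d8:-→d9:-→d10:-→d11:-→d12:-→d13:-→d14:-→d15:-→d16:-→d17:-→d18:-→d19:-→d20:-→d21:-→d22:-→d23:-→d24:-→d25:-→d26:-→d27:-→d28:-→d29:-→d30:-→d31:-→d32:H4 -> H4
  + 3.0.0.0/8 (H1) depth=8
  + 70.0.0.0/12 (H2) depth=12
  + 70.0.30.16/28 (H1) depth=28
  + 3.23.48.0/28 (H2) depth=28
  + 70.0.0.0/14 (H4) depth=14
  lookup 3.23.3.33: bits 000000110001011100 walk d0:-→d1:-→d2:-→d3:-→d4:-→d5:-→d6:-→d7:-→d8:H1→d9:-→d10:-→d11:-→d12:H3→d13:-→d14:-→d15:-→d16:H4→d17:H4→d18:- -> H4
  lookup 3.23.48.0: bits 0000001100010111001100000000 walk d0:-→d1:-→d2:-→d3:-→d4:-→d5:-→d6:-→d7:-→d8:H1→d9:-→d10:-→d11:-→d12:H3→d13:-→d14:-→d15:-→d16:H4→d17:H4→d18:-→d19:-→d20:H4→d21:-→d22:-→d23:-→d24:-→d25:-→d26:-→d27:-→d28:H2 -> H2
  + 3.0.0.0/8 (H1) depth=8
  lookup 3.23.0.0: bits 000000110001011100 walk d0:-→d1:-→d2:-→d3:-→d4:-→d5:-→d6:-→d7:-→d8:H1→d9:-→d10:-→d11:-→d12:H3→d13:-→d14:-→d15:-→d16:H4→d17:H4→d18:- -> H4
  + 3.0.0.0/11 (H0) depth=11
  lookup 70.0.30.22: bits 01000110000000000001111000010110 walk d0:-→d1:-→d2:-→d3:-→d4:-→d5:-→d6:-→d7:-→d8:-→d9:-→d10:-→d11:-→d12:H2→d13:-→d14:H4→d15:-→d16:-→d17:-→d18:-→d19:-→d20:-→d21:-→d22:-→d23:-→d24:-→d25:-→d26:-→d27:-→d28:H1→d29:-→d30:-→d31:-→d32:H4 -> H4
  + 3.23.48.0/28 (H3) depth=28
  + 0.0.0.0/0 (H3) depth=0
  + 70.0.30.22/32 (H3) depth=32
  - 70.0.0.0/12 clear@12
  lookup 3.0.2.101: bits 00000011000 walk d0:H3→d1:-→d2:-→d3:-→d4:-→d5:-→d6:-→d7:-→d8:H1→d9:-→d10:-→d11:H0 -> H0
  + 0.0.0.0/1 (H2) depth=1
  + 3.23.48.0/20 (H1) depth=20
  + 70.0.28.0/22 (H0) depth=22
  + 3.23.0.0/16 (H3) depth=16
  - 70.0.28.0/22 clear@22

== LOOKUPS ==
["H1","H4","H4","H4","H4","H4","H2","H4","H4","H0"]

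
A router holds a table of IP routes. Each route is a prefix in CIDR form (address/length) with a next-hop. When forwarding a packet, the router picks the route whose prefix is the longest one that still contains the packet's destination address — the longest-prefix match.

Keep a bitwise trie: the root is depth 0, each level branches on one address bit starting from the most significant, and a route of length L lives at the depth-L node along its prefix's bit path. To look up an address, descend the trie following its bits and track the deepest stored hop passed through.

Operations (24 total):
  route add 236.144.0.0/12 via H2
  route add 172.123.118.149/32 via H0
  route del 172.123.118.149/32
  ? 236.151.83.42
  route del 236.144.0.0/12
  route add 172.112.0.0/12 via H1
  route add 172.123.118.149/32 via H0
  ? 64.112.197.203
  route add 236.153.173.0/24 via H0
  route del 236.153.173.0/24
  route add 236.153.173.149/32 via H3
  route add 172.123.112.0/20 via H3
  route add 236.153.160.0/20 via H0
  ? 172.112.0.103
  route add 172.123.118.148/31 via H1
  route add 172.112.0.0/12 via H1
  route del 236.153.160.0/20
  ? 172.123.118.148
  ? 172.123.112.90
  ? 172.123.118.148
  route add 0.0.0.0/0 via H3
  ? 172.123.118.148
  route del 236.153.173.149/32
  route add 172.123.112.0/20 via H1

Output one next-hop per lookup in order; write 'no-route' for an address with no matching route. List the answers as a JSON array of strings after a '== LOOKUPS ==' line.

Apply in order:
  + 236.144.0.0/12 (H2) depth=12
  + 172.123.118.149/32 (H0) depth=32
  - 172.123.118.149/32 clear@32
  Q 236.151.83.42: descend 111011001001 ; hops seen [H2] ; pick H2
  - 236.144.0.0/12 clear@12
  + 172.112.0.0/12 (H1) depth=12
  + 172.123.118.149/32 (H0) depth=32
  Q 64.112.197.203: descend ε ; hops seen [∅] ; pick no-route
  + 236.153.173.0/24 (H0) depth=24
  - 236.153.173.0/24 clear@24
  + 236.153.173.149/32 (H3) depth=32
  + 172.123.112.0/20 (H3) depth=20
  + 236.153.160.0/20 (H0) depth=20
  Q 172.112.0.103: descend 101011000111 ; hops seen [H1] ; pick H1
  + 172.123.118.148/31 (H1) depth=31
  + 172.112.0.0/12 (H1) depth=12
  - 236.153.160.0/20 clear@20
  Q 172.123.118.148: descend 1010110001111011011101101001010 ; hops seen [H1,H3,H1] ; pick H1
  Q 172.123.112.90: descend 101011000111101101110 ; hops seen [H1,H3] ; pick H3
  Q 172.123.118.148: descend 1010110001111011011101101001010 ; hops seen [H1,H3,H1] ; pick H1
  + 0.0.0.0/0 (H3) depth=0
  Q 172.123.118.148: descend 1010110001111011011101101001010 ; hops seen [H3,H1,H3,H1] ; pick H1
  - 236.153.173.149/32 clear@32
  + 172.123.112.0/20 (H1) depth=20

== LOOKUPS ==
["H2","no-route","H1","H1","H3","H1","H1"]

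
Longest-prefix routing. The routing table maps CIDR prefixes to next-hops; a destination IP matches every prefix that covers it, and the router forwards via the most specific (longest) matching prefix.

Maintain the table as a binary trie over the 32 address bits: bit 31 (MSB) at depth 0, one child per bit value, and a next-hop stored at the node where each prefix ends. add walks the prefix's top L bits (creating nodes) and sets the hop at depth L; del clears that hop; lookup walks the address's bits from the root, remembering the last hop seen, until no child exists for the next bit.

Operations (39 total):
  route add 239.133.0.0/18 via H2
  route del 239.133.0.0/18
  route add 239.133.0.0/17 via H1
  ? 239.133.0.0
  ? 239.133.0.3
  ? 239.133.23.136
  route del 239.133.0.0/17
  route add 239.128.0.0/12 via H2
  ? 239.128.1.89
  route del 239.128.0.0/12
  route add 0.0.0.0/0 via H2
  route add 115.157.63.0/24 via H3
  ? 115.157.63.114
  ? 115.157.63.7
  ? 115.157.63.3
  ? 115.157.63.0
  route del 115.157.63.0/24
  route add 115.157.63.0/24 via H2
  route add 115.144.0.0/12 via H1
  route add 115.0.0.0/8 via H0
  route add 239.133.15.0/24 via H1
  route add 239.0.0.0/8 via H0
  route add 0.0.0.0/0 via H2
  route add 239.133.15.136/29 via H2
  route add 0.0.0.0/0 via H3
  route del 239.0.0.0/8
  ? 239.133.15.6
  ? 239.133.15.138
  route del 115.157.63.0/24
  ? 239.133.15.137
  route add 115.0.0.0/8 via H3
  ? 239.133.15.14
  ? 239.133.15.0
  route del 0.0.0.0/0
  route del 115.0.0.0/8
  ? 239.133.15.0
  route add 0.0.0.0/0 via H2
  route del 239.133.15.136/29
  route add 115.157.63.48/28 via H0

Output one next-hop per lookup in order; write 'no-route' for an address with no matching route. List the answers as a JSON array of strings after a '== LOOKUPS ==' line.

Apply in order:
  + 239.133.0.0/18 (H2) depth=18
  del 239.133.0.0/18 (clear depth 18)
  + 239.133.0.0/17 (H1) depth=17
  ? 239.133.0.0  path d0:-→d1:-→d2:-→d3:-→d4:-→d5:-→d6:-→d7:-→d8:-→d9:-→d10:-→d11:-→d12:-→d13:-→d14:-→d15:-→d16:-→d17:H1→d18:-  best=H1
  ? 239.133.0.3  path d0:-→d1:-→d2:-→d3:-→d4:-→d5:-→d6:-→d7:-→d8:-→d9:-→d10:-→d11:-→d12:-→d13:-→d14:-→d15:-→d16:-→d17:H1→d18:-  best=H1
  ? 239.133.23.136  path d0:-→d1:-→d2:-→d3:-→d4:-→d5:-→d6:-→d7:-→d8:-→d9:-→d10:-→d11:-→d12:-→d13:-→d14:-→d15:-→d16:-→d17:H1→d18:-  best=H1
  del 239.133.0.0/17 (clear depth 17)
  + 239.128.0.0/12 (H2) depth=12
  ? 239.128.1.89  path d0:-→d1:-→d2:-→d3:-→d4:-→d5:-→d6:-→d7:-→d8:-→d9:-→d10:-→d11:-→d12:H2→d13:-  best=H2
  del 239.128.0.0/12 (clear depth 12)
  + 0.0.0.0/0 (H2) depth=0
  + 115.157.63.0/24 (H3) depth=24
  ? 115.157.63.114  path d0:H2→d1:-→d2:-→d3:-→d4:-→d5:-→d6:-→d7:-→d8:-→d9:-→d10:-→d11:-→d12:-→d13:-→d14:-→d15:-→d16:-→d17:-→d18:-→d19:-→d20:-→d21:-→d22:-→d23:-→d24:H3  best=H3
  ? 115.157.63.7  path d0:H2→d1:-→d2:-→d3:-→d4:-→d5:-→d6:-→d7:-→d8:-→d9:-→d10:-→d11:-→d12:-→d13:-→d14:-→d15:-→d16:-→d17:-→d18:-→d19:-→d20:-→d21:-→d22:-→d23:-→d24:H3  best=H3
  ? 115.157.63.3  path d0:H2→d1:-→d2:-→d3:-→d4:-→d5:-→d6:-→d7:-→d8:-→d9:-→d10:-→d11:-→d12:-→d13:-→d14:-→d15:-→d16:-→d17:-→d18:-→d19:-→d20:-→d21:-→d22:-→d23:-→d24:H3  best=H3
  ? 115.157.63.0  path d0:H2→d1:-→d2:-→d3:-→d4:-→d5:-→d6:-→d7:-→d8:-→d9:-→d10:-→d11:-→d12:-→d13:-→d14:-→d15:-→d16:-→d17:-→d18:-→d19:-→d20:-→d21:-→d22:-→d23:-→d24:H3  best=H3
  del 115.157.63.0/24 (clear depth 24)
  + 115.157.63.0/24 (H2) depth=24
  + 115.144.0.0/12 (H1) depth=12
  + 115.0.0.0/8 (H0) depth=8
  + 239.133.15.0/24 (H1) depth=24
  + 239.0.0.0/8 (H0) depth=8
  + 0.0.0.0/0 (H2) depth=0
  + 239.133.15.136/29 (H2) depth=29
  + 0.0.0.0/0 (H3) depth=0
  del 239.0.0.0/8 (clear depth 8)
  ? 239.133.15.6  path d0:H3→d1:-→d2:-→d3:-→d4:-→d5:-→d6:-→d7:-→d8:-→d9:-→d10:-→d11:-→d12:-→d13:-→d14:-→d15:-→d16:-→d17:-→d18:-→d19:-→d20:-→d21:-→d22:-→d23:-→d24:H1  best=H1
  ? 239.133.15.138  path d0:H3→d1:-→d2:-→d3:-→d4:-→d5:-→d6:-→d7:-→d8:-→d9:-→d10:-→d11:-→d12:-→d13:-→d14:-→d15:-→d16:-→d17:-→d18:-→d19:-→d20:-→d21:-→d22:-→d23:-→d24:H1→d25:-→d26:-→d27:-→d28:-→d29:H2  best=H2
  del 115.157.63.0/24 (clear depth 24)
  ? 239.133.15.137  path d0:H3→d1:-→d2:-→d3:-→d4:-→d5:-→d6:-→d7:-→d8:-→d9:-→d10:-→d11:-→d12:-→d13:-→d14:-→d15:-→d16:-→d17:-→d18:-→d19:-→d20:-→d21:-→d22:-→d23:-→d24:H1→d25:-→d26:-→d27:-→d28:-→d29:H2  best=H2
  + 115.0.0.0/8 (H3) depth=8
  ? 239.133.15.14  path d0:H3→d1:-→d2:-→d3:-→d4:-→d5:-→d6:-→d7:-→d8:-→d9:-→d10:-→d11:-→d12:-→d13:-→d14:-→d15:-→d16:-→d17:-→d18:-→d19:-→d20:-→d21:-→d22:-→d23:-→d24:H1  best=H1
  ? 239.133.15.0  path d0:H3→d1:-→d2:-→d3:-→d4:-→d5:-→d6:-→d7:-→d8:-→d9:-→d10:-→d11:-→d12:-→d13:-→d14:-→d15:-→d16:-→d17:-→d18:-→d19:-→d20:-→d21:-→d22:-→d23:-→d24:H1  best=H1
  del 0.0.0.0/0 (clear depth 0)
  del 115.0.0.0/8 (clear depth 8)
  ? 239.133.15.0  path d0:-→d1:-→d2:-→d3:-→d4:-→d5:-→d6:-→d7:-→d8:-→d9:-→d10:-→d11:-→d12:-→d13:-→d14:-→d15:-→d16:-→d17:-→d18:-→d19:-→d20:-→d21:-→d22:-→d23:-→d24:H1  best=H1
  + 0.0.0.0/0 (H2) depth=0
  del 239.133.15.136/29 (clear depth 29)
  + 115.157.63.48/28 (H0) depth=28

== LOOKUPS ==
["H1","H1","H1","H2","H3","H3","H3","H3","H1","H2","H2","H1","H1","H1"]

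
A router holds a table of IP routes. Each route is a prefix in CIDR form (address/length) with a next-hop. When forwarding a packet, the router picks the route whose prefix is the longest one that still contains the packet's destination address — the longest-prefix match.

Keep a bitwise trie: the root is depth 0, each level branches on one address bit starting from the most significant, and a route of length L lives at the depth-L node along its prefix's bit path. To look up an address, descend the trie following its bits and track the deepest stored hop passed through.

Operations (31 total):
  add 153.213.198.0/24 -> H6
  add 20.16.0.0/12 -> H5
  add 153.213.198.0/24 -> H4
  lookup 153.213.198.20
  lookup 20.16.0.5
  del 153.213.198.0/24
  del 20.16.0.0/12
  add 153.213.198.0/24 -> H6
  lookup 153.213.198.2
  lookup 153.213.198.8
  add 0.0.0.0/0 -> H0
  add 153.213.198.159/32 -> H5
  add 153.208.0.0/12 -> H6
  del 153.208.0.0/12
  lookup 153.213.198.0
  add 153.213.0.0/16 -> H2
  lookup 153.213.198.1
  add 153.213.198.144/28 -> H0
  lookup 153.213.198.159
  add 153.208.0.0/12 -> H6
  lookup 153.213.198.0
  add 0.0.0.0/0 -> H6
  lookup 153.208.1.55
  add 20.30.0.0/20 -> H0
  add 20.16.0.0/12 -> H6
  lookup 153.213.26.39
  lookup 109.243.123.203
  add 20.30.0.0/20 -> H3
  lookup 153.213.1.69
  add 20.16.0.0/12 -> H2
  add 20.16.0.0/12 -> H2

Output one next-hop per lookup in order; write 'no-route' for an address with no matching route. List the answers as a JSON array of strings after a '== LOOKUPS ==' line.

Process each operation:
  add 153.213.198.0/24 -> H6 at depth 24
  add 20.16.0.0/12 -> H5 at depth 12
  add 153.213.198.0/24 -> H4 at depth 24
  Q 153.213.198.20: descend 100110011101010111000110 ; hops seen [H4] ; pick H4
  Q 20.16.0.5: descend 000101000001 ; hops seen [H5] ; pick H5
  del 153.213.198.0/24 (clear depth 24)
  del 20.16.0.0/12 (clear depth 12)
  add 153.213.198.0/24 -> H6 at depth 24
  Q 153.213.198.2: descend 100110011101010111000110 ; hops seen [H6] ; pick H6
  Q 153.213.198.8: descend 100110011101010111000110 ; hops seen [H6] ; pick H6
  add 0.0.0.0/0 -> H0 at depth 0
  add 153.213.198.159/32 -> H5 at depth 32
  add 153.208.0.0/12 -> H6 at depth 12
  del 153.208.0.0/12 (clear depth 12)
  Q 153.213.198.0: descend 100110011101010111000110 ; hops seen [H0,H6] ; pick H6
  add 153.213.0.0/16 -> H2 at depth 16
  Q 153.213.198.1: descend 100110011101010111000110 ; hops seen [H0,H2,H6] ; pick H6
  add 153.213.198.144/28 -> H0 at depth 28
  Q 153.213.198.159: descend 10011001110101011100011010011111 ; hops seen [H0,H2,H6,H0,H5] ; pick H5
  add 153.208.0.0/12 -> H6 at depth 12
  Q 153.213.198.0: descend 100110011101010111000110 ; hops seen [H0,H6,H2,H6] ; pick H6
  add 0.0.0.0/0 -> H6 at depth 0
  Q 153.208.1.55: descend 1001100111010 ; hops seen [H6,H6] ; pick H6
  add 20.30.0.0/20 -> H0 at depth 20
  add 20.16.0.0/12 -> H6 at depth 12
  Q 153.213.26.39: descend 1001100111010101 ; hops seen [H6,H6,H2] ; pick H2
  Q 109.243.123.203: descend 0 ; hops seen [H6] ; pick H6
  add 20.30.0.0/20 -> H3 at depth 20
  Q 153.213.1.69: descend 1001100111010101 ; hops seen [H6,H6,H2] ; pick H2
  add 20.16.0.0/12 -> H2 at depth 12
  add 20.16.0.0/12 -> H2 at depth 12

== LOOKUPS ==
["H4","H5","H6","H6","H6","H6","H5","H6","H6","H2","H6","H2"]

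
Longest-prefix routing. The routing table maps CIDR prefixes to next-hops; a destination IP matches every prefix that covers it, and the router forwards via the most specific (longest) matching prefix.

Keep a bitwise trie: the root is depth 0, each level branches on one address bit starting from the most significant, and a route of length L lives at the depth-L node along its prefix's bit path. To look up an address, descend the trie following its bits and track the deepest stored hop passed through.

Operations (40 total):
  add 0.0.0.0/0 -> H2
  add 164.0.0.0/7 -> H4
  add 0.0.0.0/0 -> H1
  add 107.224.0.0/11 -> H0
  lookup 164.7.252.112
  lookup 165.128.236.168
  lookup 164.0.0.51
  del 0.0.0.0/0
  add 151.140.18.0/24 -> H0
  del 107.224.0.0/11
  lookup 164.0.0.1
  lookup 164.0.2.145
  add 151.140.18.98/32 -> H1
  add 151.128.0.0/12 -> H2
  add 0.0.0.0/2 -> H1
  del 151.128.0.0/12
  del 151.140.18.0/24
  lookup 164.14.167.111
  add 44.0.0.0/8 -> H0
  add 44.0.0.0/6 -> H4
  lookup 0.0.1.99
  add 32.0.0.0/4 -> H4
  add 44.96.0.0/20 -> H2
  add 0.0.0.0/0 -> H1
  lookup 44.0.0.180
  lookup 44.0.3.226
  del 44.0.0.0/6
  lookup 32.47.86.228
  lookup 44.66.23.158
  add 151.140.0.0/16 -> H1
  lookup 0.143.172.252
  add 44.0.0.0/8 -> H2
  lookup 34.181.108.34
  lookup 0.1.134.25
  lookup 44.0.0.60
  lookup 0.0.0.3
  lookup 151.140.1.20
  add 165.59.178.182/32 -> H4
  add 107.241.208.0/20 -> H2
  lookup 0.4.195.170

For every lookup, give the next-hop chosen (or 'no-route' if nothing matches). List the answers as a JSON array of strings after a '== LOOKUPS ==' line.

Apply in order:
  + 0.0.0.0/0 (H2) depth=0
  + 164.0.0.0/7 (H4) depth=7
  + 0.0.0.0/0 (H1) depth=0
  + 107.224.0.0/11 (H0) depth=11
  ? 164.7.252.112  path d0:H1→d1:-→d2:-→d3:-→d4:-→d5:-→d6:-→d7:H4  best=H4
  ? 165.128.236.168  path d0:H1→d1:-→d2:-→d3:-→d4:-→d5:-→d6:-→d7:H4  best=H4
  ? 164.0.0.51  path d0:H1→d1:-→d2:-→d3:-→d4:-→d5:-→d6:-→d7:H4  best=H4
  del 0.0.0.0/0 (clear depth 0)
  + 151.140.18.0/24 (H0) depth=24
  del 107.224.0.0/11 (clear depth 11)
  ? 164.0.0.1  path d0:-→d1:-→d2:-→d3:-→d4:-→d5:-→d6:-→d7:H4  best=H4
  ? 164.0.2.145  path d0:-→d1:-→d2:-→d3:-→d4:-→d5:-→d6:-→d7:H4  best=H4
  + 151.140.18.98/32 (H1) depth=32
  + 151.128.0.0/12 (H2) depth=12
  + 0.0.0.0/2 (H1) depth=2
  del 151.128.0.0/12 (clear depth 12)
  del 151.140.18.0/24 (clear depth 24)
  ? 164.14.167.111  path d0:-→d1:-→d2:-→d3:-→d4:-→d5:-→d6:-→d7:H4  best=H4
  + 44.0.0.0/8 (H0) depth=8
  + 44.0.0.0/6 (H4) depth=6
  ? 0.0.1.99  path d0:-→d1:-→d2:H1  best=H1
  + 32.0.0.0/4 (H4) depth=4
  + 44.96.0.0/20 (H2) depth=20
  + 0.0.0.0/0 (H1) depth=0
  ? 44.0.0.180  path d0:H1→d1:-→d2:H1→d3:-→d4:H4→d5:-→d6:H4→d7:-→d8:H0→d9:-  best=H0
  ? 44.0.3.226  path d0:H1→d1:-→d2:H1→d3:-→d4:H4→d5:-→d6:H4→d7:-→d8:H0→d9:-  best=H0
  del 44.0.0.0/6 (clear depth 6)
  ? 32.47.86.228  path d0:H1→d1:-→d2:H1→d3:-→d4:H4  best=H4
  ? 44.66.23.158  path d0:H1→d1:-→d2:H1→d3:-→d4:H4→d5:-→d6:-→d7:-→d8:H0→d9:-→d10:-  best=H0
  + 151.140.0.0/16 (H1) depth=16
  ? 0.143.172.252  path d0:H1→d1:-→d2:H1  best=H1
  + 44.0.0.0/8 (H2) depth=8
  ? 34.181.108.34  path d0:H1→d1:-→d2:H1→d3:-→d4:H4  best=H4
  ? 0.1.134.25  path d0:H1→d1:-→d2:H1  best=H1
  ? 44.0.0.60  path d0:H1→d1:-→d2:H1→d3:-→d4:H4→d5:-→d6:-→d7:-→d8:H2→d9:-  best=H2
  ? 0.0.0.3  path d0:H1→d1:-→d2:H1  best=H1
  ? 151.140.1.20  path d0:H1→d1:-→d2:-→d3:-→d4:-→d5:-→d6:-→d7:-→d8:-→d9:-→d10:-→d11:-→d12:-→d13:-→d14:-→d15:-→d16:H1→d17:-→d18:-→d19:-  best=H1
  + 165.59.178.182/32 (H4) depth=32
  + 107.241.208.0/20 (H2) depth=20
  ? 0.4.195.170  path d0:H1→d1:-→d2:H1  best=H1

== LOOKUPS ==
["H4","H4","H4","H4","H4","H4","H1","H0","H0","H4","H0","H1","H4","H1","H2","H1","H1","H1"]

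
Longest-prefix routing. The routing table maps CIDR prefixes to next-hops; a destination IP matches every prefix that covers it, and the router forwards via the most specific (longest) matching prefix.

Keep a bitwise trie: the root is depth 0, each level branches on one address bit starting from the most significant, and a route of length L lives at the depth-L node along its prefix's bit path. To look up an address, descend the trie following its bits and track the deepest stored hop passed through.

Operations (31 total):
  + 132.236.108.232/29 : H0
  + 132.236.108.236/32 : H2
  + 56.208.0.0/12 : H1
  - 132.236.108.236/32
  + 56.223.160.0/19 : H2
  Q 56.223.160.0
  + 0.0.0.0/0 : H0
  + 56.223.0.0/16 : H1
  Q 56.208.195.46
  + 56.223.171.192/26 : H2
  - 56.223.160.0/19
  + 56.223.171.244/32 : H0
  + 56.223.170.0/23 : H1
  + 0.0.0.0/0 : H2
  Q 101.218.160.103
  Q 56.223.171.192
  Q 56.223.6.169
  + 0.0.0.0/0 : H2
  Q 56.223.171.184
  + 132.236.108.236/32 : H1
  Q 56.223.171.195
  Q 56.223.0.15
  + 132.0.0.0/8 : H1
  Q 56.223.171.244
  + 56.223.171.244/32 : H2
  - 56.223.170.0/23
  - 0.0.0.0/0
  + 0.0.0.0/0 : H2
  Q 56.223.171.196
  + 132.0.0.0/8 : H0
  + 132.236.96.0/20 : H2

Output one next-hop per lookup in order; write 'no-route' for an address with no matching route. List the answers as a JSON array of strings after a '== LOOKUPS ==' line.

Process each operation:
  + 132.236.108.232/29 (H0) depth=29
  + 132.236.108.236/32 (H2) depth=32
  + 56.208.0.0/12 (H1) depth=12
  - 132.236.108.236/32 clear@32
  + 56.223.160.0/19 (H2) depth=19
  ? 56.223.160.0  path d0:-→d1:-→d2:-→d3:-→d4:-→d5:-→d6:-→d7:-→d8:-→d9:-→d10:-→d11:-→d12:H1→d13:-→d14:-→d15:-→d16:-→d17:-→d18:-→d19:H2  best=H2
  + 0.0.0.0/0 (H0) depth=0
  + 56.223.0.0/16 (H1) depth=16
  ? 56.208.195.46  path d0:H0→d1:-→d2:-→d3:-→d4:-→d5:-→d6:-→d7:-→d8:-→d9:-→d10:-→d11:-→d12:H1  best=H1
  + 56.223.171.192/26 (H2) depth=26
  - 56.223.160.0/19 clear@19
  + 56.223.171.244/32 (H0) depth=32
  + 56.223.170.0/23 (H1) depth=23
  + 0.0.0.0/0 (H2) depth=0
  ? 101.218.160.103  path d0:H2→d1:-  best=H2
  ? 56.223.171.192  path d0:H2→d1:-→d2:-→d3:-→d4:-→d5:-→d6:-→d7:-→d8:-→d9:-→d10:-→d11:-→d12:H1→d13:-→d14:-→d15:-→d16:H1→d17:-→d18:-→d19:-→d20:-→d21:-→d22:-→d23:H1→d24:-→d25:-→d26:H2  best=H2
  ? 56.223.6.169  path d0:H2→d1:-→d2:-→d3:-→d4:-→d5:-→d6:-→d7:-→d8:-→d9:-→d10:-→d11:-→d12:H1→d13:-→d14:-→d15:-→d16:H1  best=H1
  + 0.0.0.0/0 (H2) depth=0
  ? 56.223.171.184  path d0:H2→d1:-→d2:-→d3:-→d4:-→d5:-→d6:-→d7:-→d8:-→d9:-→d10:-→d11:-→d12:H1→d13:-→d14:-→d15:-→d16:H1→d17:-→d18:-→d19:-→d20:-→d21:-→d22:-→d23:H1→d24:-→d25:-  best=H1
  + 132.236.108.236/32 (H1) depth=32
  ? 56.223.171.195  path d0:H2→d1:-→d2:-→d3:-→d4:-→d5:-→d6:-→d7:-→d8:-→d9:-→d10:-→d11:-→d12:H1→d13:-→d14:-→d15:-→d16:H1→d17:-→d18:-→d19:-→d20:-→d21:-→d22:-→d23:H1→d24:-→d25:-→d26:H2  best=H2
  ? 56.223.0.15  path d0:H2→d1:-→d2:-→d3:-→d4:-→d5:-→d6:-→d7:-→d8:-→d9:-→d10:-→d11:-→d12:H1→d13:-→d14:-→d15:-→d16:H1  best=H1
  + 132.0.0.0/8 (H1) depth=8
  ? 56.223.171.244  path d0:H2→d1:-→d2:-→d3:-→d4:-→d5:-→d6:-→d7:-→d8:-→d9:-→d10:-→d11:-→d12:H1→d13:-→d14:-→d15:-→d16:H1→d17:-→d18:-→d19:-→d20:-→d21:-→d22:-→d23:H1→d24:-→d25:-→d26:H2→d27:-→d28:-→d29:-→d30:-→d31:-→d32:H0  best=H0
  + 56.223.171.244/32 (H2) depth=32
  - 56.223.170.0/23 clear@23
  - 0.0.0.0/0 clear@0
  + 0.0.0.0/0 (H2) depth=0
  ? 56.223.171.196  path d0:H2→d1:-→d2:-→d3:-→d4:-→d5:-→d6:-→d7:-→d8:-→d9:-→d10:-→d11:-→d12:H1→d13:-→d14:-→d15:-→d16:H1→d17:-→d18:-→d19:-→d20:-→d21:-→d22:-→d23:-→d24:-→d25:-→d26:H2  best=H2
  + 132.0.0.0/8 (H0) depth=8
  + 132.236.96.0/20 (H2) depth=20

== LOOKUPS ==
["H2","H1","H2","H2","H1","H1","H2","H1","H0","H2"]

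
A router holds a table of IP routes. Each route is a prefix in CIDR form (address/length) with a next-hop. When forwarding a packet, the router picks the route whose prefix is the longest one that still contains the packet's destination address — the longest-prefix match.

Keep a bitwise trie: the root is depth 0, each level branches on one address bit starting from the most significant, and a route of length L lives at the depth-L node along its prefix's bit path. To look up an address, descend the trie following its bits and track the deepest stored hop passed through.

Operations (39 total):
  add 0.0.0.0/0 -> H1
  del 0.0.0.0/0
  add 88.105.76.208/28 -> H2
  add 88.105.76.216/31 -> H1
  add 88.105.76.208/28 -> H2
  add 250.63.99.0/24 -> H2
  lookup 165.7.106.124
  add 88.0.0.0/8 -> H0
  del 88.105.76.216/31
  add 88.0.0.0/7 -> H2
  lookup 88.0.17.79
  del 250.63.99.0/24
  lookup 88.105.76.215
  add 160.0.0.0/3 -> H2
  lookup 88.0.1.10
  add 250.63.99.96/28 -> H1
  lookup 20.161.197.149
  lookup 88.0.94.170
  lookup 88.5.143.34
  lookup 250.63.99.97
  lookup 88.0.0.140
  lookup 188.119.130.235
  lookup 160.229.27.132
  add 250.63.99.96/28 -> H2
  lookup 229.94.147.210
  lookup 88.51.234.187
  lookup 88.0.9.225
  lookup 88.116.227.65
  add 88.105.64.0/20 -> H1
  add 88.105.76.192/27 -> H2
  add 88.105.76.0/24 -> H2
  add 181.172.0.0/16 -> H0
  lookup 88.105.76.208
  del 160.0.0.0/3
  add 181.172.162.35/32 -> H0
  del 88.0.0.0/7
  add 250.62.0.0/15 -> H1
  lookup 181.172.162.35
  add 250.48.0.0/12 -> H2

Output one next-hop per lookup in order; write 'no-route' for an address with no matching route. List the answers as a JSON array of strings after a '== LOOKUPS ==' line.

Trace:
  add 0.0.0.0/0 -> H1 at depth 0
  del 0.0.0.0/0 (clear depth 0)
  add 88.105.76.208/28 -> H2 at depth 28
  add 88.105.76.216/31 -> H1 at depth 31
  add 88.105.76.208/28 -> H2 at depth 28
  add 250.63.99.0/24 -> H2 at depth 24
  ? 165.7.106.124  path d0:-→d1:-  best=no-route
  add 88.0.0.0/8 -> H0 at depth 8
  del 88.105.76.216/31 (clear depth 31)
  add 88.0.0.0/7 -> H2 at depth 7
  ? 88.0.17.79  path d0:-→d1:-→d2:-→d3:-→d4:-→d5:-→d6:-→d7:H2→d8:H0→d9:-  best=H0
  del 250.63.99.0/24 (clear depth 24)
  ? 88.105.76.215  path d0:-→d1:-→d2:-→d3:-→d4:-→d5:-→d6:-→d7:H2→d8:H0→d9:-→d10:-→d11:-→d12:-→d13:-→d14:-→d15:-→d16:-→d17:-→d18:-→d19:-→d20:-→d21:-→d22:-→d23:-→d24:-→d25:-→d26:-→d27:-→d28:H2  best=H2
  add 160.0.0.0/3 -> H2 at depth 3
  ? 88.0.1.10  path d0:-→d1:-→d2:-→d3:-→d4:-→d5:-→d6:-→d7:H2→d8:H0→d9:-  best=H0
  add 250.63.99.96/28 -> H1 at depth 28
  ? 20.161.197.149  path d0:-→d1:-  best=no-route
  ? 88.0.94.170  path d0:-→d1:-→d2:-→d3:-→d4:-→d5:-→d6:-→d7:H2→d8:H0→d9:-  best=H0
  ? 88.5.143.34  path d0:-→d1:-→d2:-→d3:-→d4:-→d5:-→d6:-→d7:H2→d8:H0→d9:-  best=H0
  ? 250.63.99.97  path d0:-→d1:-→d2:-→d3:-→d4:-→d5:-→d6:-→d7:-→d8:-→d9:-→d10:-→d11:-→d12:-→d13:-→d14:-→d15:-→d16:-→d17:-→d18:-→d19:-→d20:-→d21:-→d22:-→d23:-→d24:-→d25:-→d26:-→d27:-→d28:H1  best=H1
  ? 88.0.0.140  path d0:-→d1:-→d2:-→d3:-→d4:-→d5:-→d6:-→d7:H2→d8:H0→d9:-  best=H0
  ? 188.119.130.235  path d0:-→d1:-→d2:-→d3:H2  best=H2
  ? 160.229.27.132  path d0:-→d1:-→d2:-→d3:H2  best=H2
  add 250.63.99.96/28 -> H2 at depth 28
  ? 229.94.147.210  path d0:-→d1:-→d2:-→d3:-  best=no-route
  ? 88.51.234.187  path d0:-→d1:-→d2:-→d3:-→d4:-→d5:-→d6:-→d7:H2→d8:H0→d9:-  best=H0
  ? 88.0.9.225  path d0:-→d1:-→d2:-→d3:-→d4:-→d5:-→d6:-→d7:H2→d8:H0→d9:-  best=H0
  ? 88.116.227.65  path d0:-→d1:-→d2:-→d3:-→d4:-→d5:-→d6:-→d7:H2→d8:H0→d9:-→d10:-→d11:-  best=H0
  add 88.105.64.0/20 -> H1 at depth 20
  add 88.105.76.192/27 -> H2 at depth 27
  add 88.105.76.0/24 -> H2 at depth 24
  add 181.172.0.0/16 -> H0 at depth 16
  ? 88.105.76.208  path d0:-→d1:-→d2:-→d3:-→d4:-→d5:-→d6:-→d7:H2→d8:H0→d9:-→d10:-→d11:-→d12:-→d13:-→d14:-→d15:-→d16:-→d17:-→d18:-→d19:-→d20:H1→d21:-→d22:-→d23:-→d24:H2→d25:-→d26:-→d27:H2→d28:H2  best=H2
  del 160.0.0.0/3 (clear depth 3)
  add 181.172.162.35/32 -> H0 at depth 32
  del 88.0.0.0/7 (clear depth 7)
  add 250.62.0.0/15 -> H1 at depth 15
  ? 181.172.162.35  path d0:-→d1:-→d2:-→d3:-→d4:-→d5:-→d6:-→d7:-→d8:-→d9:-→d10:-→d11:-→d12:-→d13:-→d14:-→d15:-→d16:H0→d17:-→d18:-→d19:-→d20:-→d21:-→d22:-→d23:-→d24:-→d25:-→d26:-→d27:-→d28:-→d29:-→d30:-→d31:-→d32:H0  best=H0
  add 250.48.0.0/12 -> H2 at depth 12

== LOOKUPS ==
["no-route","H0","H2","H0","no-route","H0","H0","H1","H0","H2","H2","no-route","H0","H0","H0","H2","H0"]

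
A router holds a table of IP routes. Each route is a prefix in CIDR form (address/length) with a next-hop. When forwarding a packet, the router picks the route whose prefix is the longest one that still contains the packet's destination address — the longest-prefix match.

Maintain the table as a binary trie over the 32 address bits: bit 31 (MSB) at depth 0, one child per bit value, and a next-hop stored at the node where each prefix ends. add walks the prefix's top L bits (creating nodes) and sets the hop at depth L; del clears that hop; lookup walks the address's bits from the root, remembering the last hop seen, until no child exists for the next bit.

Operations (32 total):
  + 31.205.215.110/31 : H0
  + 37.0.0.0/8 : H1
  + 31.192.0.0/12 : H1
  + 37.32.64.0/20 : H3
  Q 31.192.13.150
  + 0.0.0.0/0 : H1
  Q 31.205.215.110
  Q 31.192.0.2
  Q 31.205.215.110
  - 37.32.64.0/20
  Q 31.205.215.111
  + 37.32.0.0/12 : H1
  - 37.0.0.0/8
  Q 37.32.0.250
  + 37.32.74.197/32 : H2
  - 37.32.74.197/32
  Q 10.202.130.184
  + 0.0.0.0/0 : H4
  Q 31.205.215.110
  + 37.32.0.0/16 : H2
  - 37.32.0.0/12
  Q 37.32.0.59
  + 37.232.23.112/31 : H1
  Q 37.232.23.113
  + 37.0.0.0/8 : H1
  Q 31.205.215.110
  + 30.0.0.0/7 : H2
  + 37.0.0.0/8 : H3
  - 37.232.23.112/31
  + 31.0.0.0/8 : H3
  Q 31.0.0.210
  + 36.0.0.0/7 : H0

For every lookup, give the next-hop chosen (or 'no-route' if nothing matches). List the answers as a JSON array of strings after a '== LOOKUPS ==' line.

Trace:
  add 31.205.215.110/31 -> H0 at depth 31
  add 37.0.0.0/8 -> H1 at depth 8
  add 31.192.0.0/12 -> H1 at depth 12
  add 37.32.64.0/20 -> H3 at depth 20
  ? 31.192.13.150  path d0:-→d1:-→d2:-→d3:-→d4:-→d5:-→d6:-→d7:-→d8:-→d9:-→d10:-→d11:-→d12:H1  best=H1
  add 0.0.0.0/0 -> H1 at depth 0
  ? 31.205.215.110  path d0:H1→d1:-→d2:-→d3:-→d4:-→d5:-→d6:-→d7:-→d8:-→d9:-→d10:-→d11:-→d12:H1→d13:-→d14:-→d15:-→d16:-→d17:-→d18:-→d19:-→d20:-→d21:-→d22:-→d23:-→d24:-→d25:-→d26:-→d27:-→d28:-→d29:-→d30:-→d31:H0  best=H0
  ? 31.192.0.2  path d0:H1→d1:-→d2:-→d3:-→d4:-→d5:-→d6:-→d7:-→d8:-→d9:-→d10:-→d11:-→d12:H1  best=H1
  ? 31.205.215.110  path d0:H1→d1:-→d2:-→d3:-→d4:-→d5:-→d6:-→d7:-→d8:-→d9:-→d10:-→d11:-→d12:H1→d13:-→d14:-→d15:-→d16:-→d17:-→d18:-→d19:-→d20:-→d21:-→d22:-→d23:-→d24:-→d25:-→d26:-→d27:-→d28:-→d29:-→d30:-→d31:H0  best=H0
  - 37.32.64.0/20 clear@20
  ? 31.205.215.111  path d0:H1→d1:-→d2:-→d3:-→d4:-→d5:-→d6:-→d7:-→d8:-→d9:-→d10:-→d11:-→d12:H1→d13:-→d14:-→d15:-→d16:-→d17:-→d18:-→d19:-→d20:-→d21:-→d22:-→d23:-→d24:-→d25:-→d26:-→d27:-→d28:-→d29:-→d30:-→d31:H0  best=H0
  add 37.32.0.0/12 -> H1 at depth 12
  - 37.0.0.0/8 clear@8
  ? 37.32.0.250  path d0:H1→d1:-→d2:-→d3:-→d4:-→d5:-→d6:-→d7:-→d8:-→d9:-→d10:-→d11:-→d12:H1→d13:-→d14:-→d15:-→d16:-→d17:-  best=H1
  add 37.32.74.197/32 -> H2 at depth 32
  - 37.32.74.197/32 clear@32
  ? 10.202.130.184  path d0:H1→d1:-→d2:-→d3:-  best=H1
  add 0.0.0.0/0 -> H4 at depth 0
  ? 31.205.215.110  path d0:H4→d1:-→d2:-→d3:-→d4:-→d5:-→d6:-→d7:-→d8:-→d9:-→d10:-→d11:-→d12:H1→d13:-→d14:-→d15:-→d16:-→d17:-→d18:-→d19:-→d20:-→d21:-→d22:-→d23:-→d24:-→d25:-→d26:-→d27:-→d28:-→d29:-→d30:-→d31:H0  best=H0
  add 37.32.0.0/16 -> H2 at depth 16
  - 37.32.0.0/12 clear@12
  ? 37.32.0.59  path d0:H4→d1:-→d2:-→d3:-→d4:-→d5:-→d6:-→d7:-→d8:-→d9:-→d10:-→d11:-→d12:-→d13:-→d14:-→d15:-→d16:H2→d17:-  best=H2
  add 37.232.23.112/31 -> H1 at depth 31
  ? 37.232.23.113  path d0:H4→d1:-→d2:-→d3:-→d4:-→d5:-→d6:-→d7:-→d8:-→d9:-→d10:-→d11:-→d12:-→d13:-→d14:-→d15:-→d16:-→d17:-→d18:-→d19:-→d20:-→d21:-→d22:-→d23:-→d24:-→d25:-→d26:-→d27:-→d28:-→d29:-→d30:-→d31:H1  best=H1
  add 37.0.0.0/8 -> H1 at depth 8
  ? 31.205.215.110  path d0:H4→d1:-→d2:-→d3:-→d4:-→d5:-→d6:-→d7:-→d8:-→d9:-→d10:-→d11:-→d12:H1→d13:-→d14:-→d15:-→d16:-→d17:-→d18:-→d19:-→d20:-→d21:-→d22:-→d23:-→d24:-→d25:-→d26:-→d27:-→d28:-→d29:-→d30:-→d31:H0  best=H0
  add 30.0.0.0/7 -> H2 at depth 7
  add 37.0.0.0/8 -> H3 at depth 8
  - 37.232.23.112/31 clear@31
  add 31.0.0.0/8 -> H3 at depth 8
  ? 31.0.0.210  path d0:H4→d1:-→d2:-→d3:-→d4:-→d5:-→d6:-→d7:H2→d8:H3  best=H3
  add 36.0.0.0/7 -> H0 at depth 7

== LOOKUPS ==
["H1","H0","H1","H0","H0","H1","H1","H0","H2","H1","H0","H3"]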